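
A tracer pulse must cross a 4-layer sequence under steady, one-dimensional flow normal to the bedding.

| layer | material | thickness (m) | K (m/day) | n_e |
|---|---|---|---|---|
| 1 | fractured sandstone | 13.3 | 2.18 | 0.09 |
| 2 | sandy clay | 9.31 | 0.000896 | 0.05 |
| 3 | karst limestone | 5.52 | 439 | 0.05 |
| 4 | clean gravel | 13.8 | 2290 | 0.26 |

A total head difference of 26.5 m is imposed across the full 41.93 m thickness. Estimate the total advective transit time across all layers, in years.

5.94

With flow normal to the layers, continuity requires the same specific discharge q through every layer.
Σ(b_i/K_i) = 13.3/2.18 + 9.31/0.000896 + 5.52/439 + 13.8/2290 = 10397 d.
q = Δh / Σ(b_i/K_i) = 26.5 / 10397 = 0.002549 m/day.
In each layer the seepage velocity is v_i = q/n_i, so the layer transit time is t_i = b_i·n_i / q:
  layer 1 (fractured sandstone): t_1 = 13.3 × 0.09 / 0.002549 = 469.6 d
  layer 2 (sandy clay): t_2 = 9.31 × 0.05 / 0.002549 = 182.6 d
  layer 3 (karst limestone): t_3 = 5.52 × 0.05 / 0.002549 = 108.3 d
  layer 4 (clean gravel): t_4 = 13.8 × 0.26 / 0.002549 = 1408 d
Total t = Σ t_i = 2168 days = 5.936 years.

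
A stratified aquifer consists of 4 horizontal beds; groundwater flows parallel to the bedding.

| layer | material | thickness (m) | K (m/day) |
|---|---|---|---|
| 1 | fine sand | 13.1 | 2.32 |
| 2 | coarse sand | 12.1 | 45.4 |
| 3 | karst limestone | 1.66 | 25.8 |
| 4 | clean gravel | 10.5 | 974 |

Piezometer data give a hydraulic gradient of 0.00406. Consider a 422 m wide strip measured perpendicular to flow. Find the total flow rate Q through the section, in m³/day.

18600

Flow is parallel to layering, so each bed carries its own Darcy discharge and the transmissivities add.
Σ(K_i·b_i) = 2.32×13.1 + 45.4×12.1 + 25.8×1.66 + 974×10.5 = 10850 m²/day.
Hydraulic gradient i = 0.00406.
Q = Σ(K_i·b_i) · W · i = 10850 × 422 × 0.004060 = 18589 m³/day.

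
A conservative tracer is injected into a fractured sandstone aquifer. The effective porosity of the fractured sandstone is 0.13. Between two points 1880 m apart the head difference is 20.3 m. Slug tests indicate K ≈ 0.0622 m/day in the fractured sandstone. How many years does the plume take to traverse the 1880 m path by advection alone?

996

Hydraulic gradient i = Δh / L = 20.3 / 1880 = 0.01080.
Darcy flux q = K · i = 0.06220 × 0.01080 = 0.0006716 m/day.
Seepage velocity v = q / n_e = 0.0006716 / 0.13 = 0.005166 m/day.
Travel time t = L / v = 1880 / 0.005166 = 3.639e+05 days = 996.3 years.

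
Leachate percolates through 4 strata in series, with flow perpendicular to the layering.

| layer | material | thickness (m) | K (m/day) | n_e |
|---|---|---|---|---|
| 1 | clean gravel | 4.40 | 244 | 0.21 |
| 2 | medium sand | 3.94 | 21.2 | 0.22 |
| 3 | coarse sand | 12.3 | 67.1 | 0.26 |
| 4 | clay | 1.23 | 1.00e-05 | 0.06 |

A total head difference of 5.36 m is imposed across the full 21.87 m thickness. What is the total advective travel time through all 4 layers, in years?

318

With flow normal to the layers, continuity requires the same specific discharge q through every layer.
Σ(b_i/K_i) = 4.40/244 + 3.94/21.2 + 12.3/67.1 + 1.23/1.00e-05 = 1.230e+05 d.
q = Δh / Σ(b_i/K_i) = 5.36 / 1.230e+05 = 4.358e-05 m/day.
In each layer the seepage velocity is v_i = q/n_i, so the layer transit time is t_i = b_i·n_i / q:
  layer 1 (clean gravel): t_1 = 4.40 × 0.21 / 4.358e-05 = 21204 d
  layer 2 (medium sand): t_2 = 3.94 × 0.22 / 4.358e-05 = 19891 d
  layer 3 (coarse sand): t_3 = 12.3 × 0.26 / 4.358e-05 = 73387 d
  layer 4 (clay): t_4 = 1.23 × 0.06 / 4.358e-05 = 1694 d
Total t = Σ t_i = 1.162e+05 days = 318.1 years.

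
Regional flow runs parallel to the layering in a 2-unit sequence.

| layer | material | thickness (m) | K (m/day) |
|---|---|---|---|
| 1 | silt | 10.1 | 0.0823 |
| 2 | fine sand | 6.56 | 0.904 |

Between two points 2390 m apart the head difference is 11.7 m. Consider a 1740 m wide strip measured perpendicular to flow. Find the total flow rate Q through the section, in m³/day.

57.6

Flow is parallel to layering, so each bed carries its own Darcy discharge and the transmissivities add.
Σ(K_i·b_i) = 0.0823×10.1 + 0.904×6.56 = 6.761 m²/day.
Hydraulic gradient i = Δh / L = 11.7 / 2390 = 0.004895.
Q = Σ(K_i·b_i) · W · i = 6.761 × 1740 × 0.004895 = 57.59 m³/day.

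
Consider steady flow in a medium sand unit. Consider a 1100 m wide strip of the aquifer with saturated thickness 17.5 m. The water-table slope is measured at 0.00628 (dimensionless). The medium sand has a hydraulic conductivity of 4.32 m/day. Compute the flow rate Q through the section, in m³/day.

Cross-sectional area A = 1100 × 17.5 = 19250 m².
Hydraulic gradient i = 0.00628.
Darcy's law: Q = K · A · i = 4.320 × 19250 × 0.006280 = 522.2 m³/day.

522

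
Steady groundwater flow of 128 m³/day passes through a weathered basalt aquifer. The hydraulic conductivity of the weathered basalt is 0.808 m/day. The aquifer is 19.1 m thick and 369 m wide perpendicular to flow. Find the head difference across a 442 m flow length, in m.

9.93

Cross-sectional area A = 369 × 19.1 = 7048 m².
From Q = K·A·i, i = Q / (K·A) = 128 / (0.8080 × 7048) = 0.02248.
Head loss Δh = i · L = 0.02248 × 442 = 9.935 m.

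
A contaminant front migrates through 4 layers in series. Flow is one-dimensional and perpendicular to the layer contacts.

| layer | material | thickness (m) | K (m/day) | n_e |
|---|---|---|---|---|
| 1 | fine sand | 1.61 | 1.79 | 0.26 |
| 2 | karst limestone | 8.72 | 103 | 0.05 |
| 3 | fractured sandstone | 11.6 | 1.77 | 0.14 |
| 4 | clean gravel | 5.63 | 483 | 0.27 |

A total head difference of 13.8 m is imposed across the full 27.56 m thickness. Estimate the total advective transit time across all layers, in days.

With flow normal to the layers, continuity requires the same specific discharge q through every layer.
Σ(b_i/K_i) = 1.61/1.79 + 8.72/103 + 11.6/1.77 + 5.63/483 = 7.549 d.
q = Δh / Σ(b_i/K_i) = 13.8 / 7.549 = 1.828 m/day.
In each layer the seepage velocity is v_i = q/n_i, so the layer transit time is t_i = b_i·n_i / q:
  layer 1 (fine sand): t_1 = 1.61 × 0.26 / 1.828 = 0.2290 d
  layer 2 (karst limestone): t_2 = 8.72 × 0.05 / 1.828 = 0.2385 d
  layer 3 (fractured sandstone): t_3 = 11.6 × 0.14 / 1.828 = 0.8884 d
  layer 4 (clean gravel): t_4 = 5.63 × 0.27 / 1.828 = 0.8316 d
Total t = Σ t_i = 2.188 days.

2.19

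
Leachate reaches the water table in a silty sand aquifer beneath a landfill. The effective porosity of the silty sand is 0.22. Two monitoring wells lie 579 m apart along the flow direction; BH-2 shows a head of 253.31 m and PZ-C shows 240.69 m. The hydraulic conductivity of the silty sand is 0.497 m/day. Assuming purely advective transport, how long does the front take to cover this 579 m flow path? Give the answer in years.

Hydraulic gradient i = (253.31 − 240.69) / 579 = 12.62 / 579 = 0.02180.
Darcy flux q = K · i = 0.4970 × 0.02180 = 0.01083 m/day.
Seepage velocity v = q / n_e = 0.01083 / 0.22 = 0.04924 m/day.
Travel time t = L / v = 579 / 0.04924 = 11759 days = 32.19 years.

32.2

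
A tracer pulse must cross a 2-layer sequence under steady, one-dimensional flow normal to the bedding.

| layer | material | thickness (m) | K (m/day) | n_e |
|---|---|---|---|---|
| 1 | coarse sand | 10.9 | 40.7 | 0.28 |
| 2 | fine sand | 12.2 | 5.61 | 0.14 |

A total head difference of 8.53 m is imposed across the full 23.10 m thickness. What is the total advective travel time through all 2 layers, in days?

With flow normal to the layers, continuity requires the same specific discharge q through every layer.
Σ(b_i/K_i) = 10.9/40.7 + 12.2/5.61 = 2.443 d.
q = Δh / Σ(b_i/K_i) = 8.53 / 2.443 = 3.492 m/day.
In each layer the seepage velocity is v_i = q/n_i, so the layer transit time is t_i = b_i·n_i / q:
  layer 1 (coarse sand): t_1 = 10.9 × 0.28 / 3.492 = 0.8739 d
  layer 2 (fine sand): t_2 = 12.2 × 0.14 / 3.492 = 0.4891 d
Total t = Σ t_i = 1.363 days.

1.36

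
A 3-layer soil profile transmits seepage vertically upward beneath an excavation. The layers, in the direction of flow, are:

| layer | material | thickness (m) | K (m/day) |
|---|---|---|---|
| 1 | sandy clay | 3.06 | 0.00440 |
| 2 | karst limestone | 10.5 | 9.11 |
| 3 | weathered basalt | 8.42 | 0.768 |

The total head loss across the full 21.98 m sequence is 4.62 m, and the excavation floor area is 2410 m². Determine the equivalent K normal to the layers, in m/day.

Flow is perpendicular to layering, so the layers act in series and the equivalent K is the thickness-weighted harmonic mean.
Total thickness L = 3.06 + 10.5 + 8.42 = 21.98 m.
Σ(b_i/K_i) = 3.06/0.00440 + 10.5/9.11 + 8.42/0.768 = 707.6 d.
K_eq = L / Σ(b_i/K_i) = 21.98 / 707.6 = 0.03106 m/day.

0.0311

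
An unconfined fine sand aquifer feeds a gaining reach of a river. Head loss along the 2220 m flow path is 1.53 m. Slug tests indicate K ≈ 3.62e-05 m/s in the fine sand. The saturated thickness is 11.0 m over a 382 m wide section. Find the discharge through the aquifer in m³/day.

Convert K: 3.62e-05 m/s × 86400 = 3.128 m/day.
Cross-sectional area A = 382 × 11.0 = 4202 m².
Hydraulic gradient i = Δh / L = 1.53 / 2220 = 0.0006892.
Darcy's law: Q = K · A · i = 3.128 × 4202 × 0.0006892 = 9.058 m³/day.

9.06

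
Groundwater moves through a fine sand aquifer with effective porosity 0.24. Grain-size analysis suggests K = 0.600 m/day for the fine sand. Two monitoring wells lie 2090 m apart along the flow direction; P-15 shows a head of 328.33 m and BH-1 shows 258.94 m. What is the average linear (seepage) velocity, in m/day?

Hydraulic gradient i = (328.33 − 258.94) / 2090 = 69.39 / 2090 = 0.03320.
Darcy flux q = K · i = 0.6000 × 0.03320 = 0.01992 m/day.
Seepage velocity v = q / n_e = 0.01992 / 0.24 = 0.08300 m/day.

0.0830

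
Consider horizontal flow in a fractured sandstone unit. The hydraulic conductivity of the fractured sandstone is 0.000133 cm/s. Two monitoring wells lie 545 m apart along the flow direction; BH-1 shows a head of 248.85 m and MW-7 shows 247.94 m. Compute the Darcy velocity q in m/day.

0.000192

Convert K: 0.000133 cm/s × 864 = 0.1149 m/day.
Hydraulic gradient i = (248.85 − 247.94) / 545 = 0.91 / 545 = 0.001670.
Specific discharge q = K · i = 0.1149 × 0.001670 = 0.0001919 m/day.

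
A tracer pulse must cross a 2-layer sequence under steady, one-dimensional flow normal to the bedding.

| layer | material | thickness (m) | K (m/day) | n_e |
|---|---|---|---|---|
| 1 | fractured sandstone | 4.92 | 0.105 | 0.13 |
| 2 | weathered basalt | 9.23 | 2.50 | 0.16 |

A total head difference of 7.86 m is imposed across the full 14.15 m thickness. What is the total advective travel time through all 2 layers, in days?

13.6

With flow normal to the layers, continuity requires the same specific discharge q through every layer.
Σ(b_i/K_i) = 4.92/0.105 + 9.23/2.50 = 50.55 d.
q = Δh / Σ(b_i/K_i) = 7.86 / 50.55 = 0.1555 m/day.
In each layer the seepage velocity is v_i = q/n_i, so the layer transit time is t_i = b_i·n_i / q:
  layer 1 (fractured sandstone): t_1 = 4.92 × 0.13 / 0.1555 = 4.113 d
  layer 2 (weathered basalt): t_2 = 9.23 × 0.16 / 0.1555 = 9.498 d
Total t = Σ t_i = 13.61 days.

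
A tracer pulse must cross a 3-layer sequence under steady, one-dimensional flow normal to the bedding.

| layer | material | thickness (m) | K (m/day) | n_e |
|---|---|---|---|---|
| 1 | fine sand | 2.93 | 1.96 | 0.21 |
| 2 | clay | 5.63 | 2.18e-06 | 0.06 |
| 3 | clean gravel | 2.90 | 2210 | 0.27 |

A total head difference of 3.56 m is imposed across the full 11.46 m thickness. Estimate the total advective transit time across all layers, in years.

3450

With flow normal to the layers, continuity requires the same specific discharge q through every layer.
Σ(b_i/K_i) = 2.93/1.96 + 5.63/2.18e-06 + 2.90/2210 = 2.583e+06 d.
q = Δh / Σ(b_i/K_i) = 3.56 / 2.583e+06 = 1.378e-06 m/day.
In each layer the seepage velocity is v_i = q/n_i, so the layer transit time is t_i = b_i·n_i / q:
  layer 1 (fine sand): t_1 = 2.93 × 0.21 / 1.378e-06 = 4.464e+05 d
  layer 2 (clay): t_2 = 5.63 × 0.06 / 1.378e-06 = 2.451e+05 d
  layer 3 (clean gravel): t_3 = 2.90 × 0.27 / 1.378e-06 = 5.680e+05 d
Total t = Σ t_i = 1.259e+06 days = 3448 years.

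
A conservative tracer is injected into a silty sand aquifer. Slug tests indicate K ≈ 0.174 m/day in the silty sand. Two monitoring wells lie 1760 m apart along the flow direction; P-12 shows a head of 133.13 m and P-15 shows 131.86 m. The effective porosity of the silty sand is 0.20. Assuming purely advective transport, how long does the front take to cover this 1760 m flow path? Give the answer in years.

7680

Hydraulic gradient i = (133.13 − 131.86) / 1760 = 1.27 / 1760 = 0.0007216.
Darcy flux q = K · i = 0.1740 × 0.0007216 = 0.0001256 m/day.
Seepage velocity v = q / n_e = 0.0001256 / 0.20 = 0.0006278 m/day.
Travel time t = L / v = 1760 / 0.0006278 = 2.804e+06 days = 7676 years.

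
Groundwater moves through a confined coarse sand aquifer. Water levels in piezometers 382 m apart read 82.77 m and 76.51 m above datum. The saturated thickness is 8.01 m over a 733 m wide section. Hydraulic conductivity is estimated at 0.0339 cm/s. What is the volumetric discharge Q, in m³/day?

2820

Convert K: 0.0339 cm/s × 864 = 29.29 m/day.
Cross-sectional area A = 733 × 8.01 = 5871 m².
Hydraulic gradient i = (82.77 − 76.51) / 382 = 6.26 / 382 = 0.01639.
Darcy's law: Q = K · A · i = 29.29 × 5871 × 0.01639 = 2818 m³/day.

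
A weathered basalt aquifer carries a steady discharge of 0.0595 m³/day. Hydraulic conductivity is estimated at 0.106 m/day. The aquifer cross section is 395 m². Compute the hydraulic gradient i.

0.00142

From Q = K·A·i, i = Q / (K·A) = 0.0595 / (0.1060 × 395.0) = 0.001421.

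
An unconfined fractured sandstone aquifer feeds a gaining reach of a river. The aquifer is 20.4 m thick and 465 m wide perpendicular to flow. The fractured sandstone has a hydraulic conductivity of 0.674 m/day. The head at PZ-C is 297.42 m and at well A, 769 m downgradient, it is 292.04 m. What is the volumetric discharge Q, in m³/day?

Cross-sectional area A = 465 × 20.4 = 9486 m².
Hydraulic gradient i = (297.42 − 292.04) / 769 = 5.38 / 769 = 0.006996.
Darcy's law: Q = K · A · i = 0.6740 × 9486 × 0.006996 = 44.73 m³/day.

44.7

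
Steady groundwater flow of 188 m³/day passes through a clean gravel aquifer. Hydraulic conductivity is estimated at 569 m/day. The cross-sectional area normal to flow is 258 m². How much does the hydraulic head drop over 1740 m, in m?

From Q = K·A·i, i = Q / (K·A) = 188 / (569.0 × 258.0) = 0.001281.
Head loss Δh = i · L = 0.001281 × 1740 = 2.228 m.

2.23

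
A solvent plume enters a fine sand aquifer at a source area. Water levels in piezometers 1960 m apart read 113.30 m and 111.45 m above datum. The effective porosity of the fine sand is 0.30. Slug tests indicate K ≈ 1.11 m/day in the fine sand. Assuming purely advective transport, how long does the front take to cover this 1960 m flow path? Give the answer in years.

Hydraulic gradient i = (113.30 − 111.45) / 1960 = 1.85 / 1960 = 0.0009439.
Darcy flux q = K · i = 1.110 × 0.0009439 = 0.001048 m/day.
Seepage velocity v = q / n_e = 0.001048 / 0.30 = 0.003492 m/day.
Travel time t = L / v = 1960 / 0.003492 = 5.612e+05 days = 1537 years.

1540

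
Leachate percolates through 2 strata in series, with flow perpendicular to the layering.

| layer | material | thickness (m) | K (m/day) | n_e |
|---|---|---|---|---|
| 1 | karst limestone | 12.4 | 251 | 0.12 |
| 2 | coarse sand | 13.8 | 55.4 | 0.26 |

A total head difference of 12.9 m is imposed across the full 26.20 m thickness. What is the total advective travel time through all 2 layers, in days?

0.117

With flow normal to the layers, continuity requires the same specific discharge q through every layer.
Σ(b_i/K_i) = 12.4/251 + 13.8/55.4 = 0.2985 d.
q = Δh / Σ(b_i/K_i) = 12.9 / 0.2985 = 43.22 m/day.
In each layer the seepage velocity is v_i = q/n_i, so the layer transit time is t_i = b_i·n_i / q:
  layer 1 (karst limestone): t_1 = 12.4 × 0.12 / 43.22 = 0.03443 d
  layer 2 (coarse sand): t_2 = 13.8 × 0.26 / 43.22 = 0.08302 d
Total t = Σ t_i = 0.1175 days.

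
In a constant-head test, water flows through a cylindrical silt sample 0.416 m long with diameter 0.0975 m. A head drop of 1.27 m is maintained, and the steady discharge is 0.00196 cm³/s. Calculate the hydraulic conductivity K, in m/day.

Cross-sectional area A = π·(d/2)² = π × (0.0975/2)² = 0.007466 m².
Convert discharge: 0.00196 cm³/s = 1.960e-09 m³/s.
Darcy's law rearranged: K = Q·L / (A·Δh) = 1.960e-09 × 0.416 / (0.007466 × 1.27) = 8.599e-08 m/s = 0.007430 m/day.

0.00743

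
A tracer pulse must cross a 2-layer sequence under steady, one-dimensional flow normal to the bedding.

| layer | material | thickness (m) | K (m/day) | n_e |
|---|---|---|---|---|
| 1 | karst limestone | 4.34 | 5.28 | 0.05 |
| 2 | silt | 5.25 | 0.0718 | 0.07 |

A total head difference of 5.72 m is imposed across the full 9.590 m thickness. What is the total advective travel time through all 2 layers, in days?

With flow normal to the layers, continuity requires the same specific discharge q through every layer.
Σ(b_i/K_i) = 4.34/5.28 + 5.25/0.0718 = 73.94 d.
q = Δh / Σ(b_i/K_i) = 5.72 / 73.94 = 0.07736 m/day.
In each layer the seepage velocity is v_i = q/n_i, so the layer transit time is t_i = b_i·n_i / q:
  layer 1 (karst limestone): t_1 = 4.34 × 0.05 / 0.07736 = 2.805 d
  layer 2 (silt): t_2 = 5.25 × 0.07 / 0.07736 = 4.751 d
Total t = Σ t_i = 7.556 days.

7.56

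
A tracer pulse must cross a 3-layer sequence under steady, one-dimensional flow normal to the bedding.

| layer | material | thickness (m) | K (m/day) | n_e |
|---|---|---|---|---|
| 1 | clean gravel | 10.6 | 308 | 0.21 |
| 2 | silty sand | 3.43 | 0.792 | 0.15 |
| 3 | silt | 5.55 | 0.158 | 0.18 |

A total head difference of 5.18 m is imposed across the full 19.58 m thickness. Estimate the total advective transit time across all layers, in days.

28.5

With flow normal to the layers, continuity requires the same specific discharge q through every layer.
Σ(b_i/K_i) = 10.6/308 + 3.43/0.792 + 5.55/0.158 = 39.49 d.
q = Δh / Σ(b_i/K_i) = 5.18 / 39.49 = 0.1312 m/day.
In each layer the seepage velocity is v_i = q/n_i, so the layer transit time is t_i = b_i·n_i / q:
  layer 1 (clean gravel): t_1 = 10.6 × 0.21 / 0.1312 = 16.97 d
  layer 2 (silty sand): t_2 = 3.43 × 0.15 / 0.1312 = 3.922 d
  layer 3 (silt): t_3 = 5.55 × 0.18 / 0.1312 = 7.616 d
Total t = Σ t_i = 28.51 days.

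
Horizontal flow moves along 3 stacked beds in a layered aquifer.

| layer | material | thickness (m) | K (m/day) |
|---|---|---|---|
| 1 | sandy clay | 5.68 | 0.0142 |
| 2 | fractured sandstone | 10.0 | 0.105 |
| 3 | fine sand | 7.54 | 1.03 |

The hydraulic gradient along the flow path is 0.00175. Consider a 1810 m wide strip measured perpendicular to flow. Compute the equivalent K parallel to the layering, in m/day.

Flow is parallel to layering, so each bed carries its own Darcy discharge and the transmissivities add.
Σ(K_i·b_i) = 0.0142×5.68 + 0.105×10.0 + 1.03×7.54 = 8.897 m²/day.
Total thickness b = 23.22 m, so K_eq = Σ(K_i·b_i)/b = 0.3832 m/day.

0.383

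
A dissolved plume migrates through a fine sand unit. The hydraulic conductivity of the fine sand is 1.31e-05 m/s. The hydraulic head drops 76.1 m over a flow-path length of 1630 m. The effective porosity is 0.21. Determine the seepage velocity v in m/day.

0.252

Convert K: 1.31e-05 m/s × 86400 = 1.132 m/day.
Hydraulic gradient i = Δh / L = 76.1 / 1630 = 0.04669.
Darcy flux q = K · i = 1.132 × 0.04669 = 0.05284 m/day.
Seepage velocity v = q / n_e = 0.05284 / 0.21 = 0.2516 m/day.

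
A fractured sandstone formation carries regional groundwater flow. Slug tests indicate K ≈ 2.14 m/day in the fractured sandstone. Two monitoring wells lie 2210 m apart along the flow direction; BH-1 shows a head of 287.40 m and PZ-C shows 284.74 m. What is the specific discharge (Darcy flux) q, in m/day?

0.00258

Hydraulic gradient i = (287.40 − 284.74) / 2210 = 2.66 / 2210 = 0.001204.
Specific discharge q = K · i = 2.140 × 0.001204 = 0.002576 m/day.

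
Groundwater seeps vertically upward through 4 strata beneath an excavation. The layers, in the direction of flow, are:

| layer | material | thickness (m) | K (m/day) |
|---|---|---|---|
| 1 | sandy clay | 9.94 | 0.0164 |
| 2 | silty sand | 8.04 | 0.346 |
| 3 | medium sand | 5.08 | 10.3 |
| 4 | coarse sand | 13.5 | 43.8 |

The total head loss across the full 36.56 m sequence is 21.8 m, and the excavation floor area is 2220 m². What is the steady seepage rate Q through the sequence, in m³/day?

76.8

Flow is perpendicular to layering, so the layers act in series and the equivalent K is the thickness-weighted harmonic mean.
Total thickness L = 9.94 + 8.04 + 5.08 + 13.5 = 36.56 m.
Σ(b_i/K_i) = 9.94/0.0164 + 8.04/0.346 + 5.08/10.3 + 13.5/43.8 = 630.1 d.
K_eq = L / Σ(b_i/K_i) = 36.56 / 630.1 = 0.05802 m/day.
Q = K_eq · A · (Δh/L) = 0.05802 × 2220 × (21.8/36.56) = 76.80 m³/day.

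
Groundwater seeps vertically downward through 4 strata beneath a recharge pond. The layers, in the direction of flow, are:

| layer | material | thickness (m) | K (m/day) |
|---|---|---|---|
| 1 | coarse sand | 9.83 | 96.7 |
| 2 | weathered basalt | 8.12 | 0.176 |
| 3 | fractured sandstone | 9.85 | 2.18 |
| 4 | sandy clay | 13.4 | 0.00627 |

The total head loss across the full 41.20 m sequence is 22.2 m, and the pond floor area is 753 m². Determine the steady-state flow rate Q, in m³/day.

Flow is perpendicular to layering, so the layers act in series and the equivalent K is the thickness-weighted harmonic mean.
Total thickness L = 9.83 + 8.12 + 9.85 + 13.4 = 41.20 m.
Σ(b_i/K_i) = 9.83/96.7 + 8.12/0.176 + 9.85/2.18 + 13.4/0.00627 = 2188 d.
K_eq = L / Σ(b_i/K_i) = 41.20 / 2188 = 0.01883 m/day.
Q = K_eq · A · (Δh/L) = 0.01883 × 753 × (22.2/41.20) = 7.640 m³/day.

7.64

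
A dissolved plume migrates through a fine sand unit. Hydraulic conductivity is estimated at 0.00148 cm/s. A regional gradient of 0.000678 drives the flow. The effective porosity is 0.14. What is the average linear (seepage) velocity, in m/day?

0.00619

Convert K: 0.00148 cm/s × 864 = 1.279 m/day.
Hydraulic gradient i = 0.000678.
Darcy flux q = K · i = 1.279 × 0.0006780 = 0.0008670 m/day.
Seepage velocity v = q / n_e = 0.0008670 / 0.14 = 0.006193 m/day.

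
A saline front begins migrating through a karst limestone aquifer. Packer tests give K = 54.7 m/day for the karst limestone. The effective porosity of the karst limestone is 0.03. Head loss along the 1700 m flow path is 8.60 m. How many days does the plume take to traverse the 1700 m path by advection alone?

Hydraulic gradient i = Δh / L = 8.60 / 1700 = 0.005059.
Darcy flux q = K · i = 54.70 × 0.005059 = 0.2767 m/day.
Seepage velocity v = q / n_e = 0.2767 / 0.03 = 9.224 m/day.
Travel time t = L / v = 1700 / 9.224 = 184.3 days.

184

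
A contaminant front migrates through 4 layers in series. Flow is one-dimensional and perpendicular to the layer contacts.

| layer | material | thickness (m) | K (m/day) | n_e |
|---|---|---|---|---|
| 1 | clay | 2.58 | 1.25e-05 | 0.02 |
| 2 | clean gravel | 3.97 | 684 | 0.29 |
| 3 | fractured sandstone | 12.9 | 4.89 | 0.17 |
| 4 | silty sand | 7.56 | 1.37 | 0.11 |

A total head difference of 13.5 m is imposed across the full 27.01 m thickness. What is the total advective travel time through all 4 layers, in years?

With flow normal to the layers, continuity requires the same specific discharge q through every layer.
Σ(b_i/K_i) = 2.58/1.25e-05 + 3.97/684 + 12.9/4.89 + 7.56/1.37 = 2.064e+05 d.
q = Δh / Σ(b_i/K_i) = 13.5 / 2.064e+05 = 6.540e-05 m/day.
In each layer the seepage velocity is v_i = q/n_i, so the layer transit time is t_i = b_i·n_i / q:
  layer 1 (clay): t_1 = 2.58 × 0.02 / 6.540e-05 = 788.9 d
  layer 2 (clean gravel): t_2 = 3.97 × 0.29 / 6.540e-05 = 17603 d
  layer 3 (fractured sandstone): t_3 = 12.9 × 0.17 / 6.540e-05 = 33530 d
  layer 4 (silty sand): t_4 = 7.56 × 0.11 / 6.540e-05 = 12715 d
Total t = Σ t_i = 64636 days = 177.0 years.

177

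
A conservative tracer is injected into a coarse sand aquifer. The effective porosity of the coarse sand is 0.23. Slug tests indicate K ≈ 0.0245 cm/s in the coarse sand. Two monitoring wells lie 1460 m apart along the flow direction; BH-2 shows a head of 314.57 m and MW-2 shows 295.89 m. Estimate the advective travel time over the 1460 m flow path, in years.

Convert K: 0.0245 cm/s × 864 = 21.17 m/day.
Hydraulic gradient i = (314.57 − 295.89) / 1460 = 18.68 / 1460 = 0.01279.
Darcy flux q = K · i = 21.17 × 0.01279 = 0.2708 m/day.
Seepage velocity v = q / n_e = 0.2708 / 0.23 = 1.178 m/day.
Travel time t = L / v = 1460 / 1.178 = 1240 days = 3.395 years.

3.39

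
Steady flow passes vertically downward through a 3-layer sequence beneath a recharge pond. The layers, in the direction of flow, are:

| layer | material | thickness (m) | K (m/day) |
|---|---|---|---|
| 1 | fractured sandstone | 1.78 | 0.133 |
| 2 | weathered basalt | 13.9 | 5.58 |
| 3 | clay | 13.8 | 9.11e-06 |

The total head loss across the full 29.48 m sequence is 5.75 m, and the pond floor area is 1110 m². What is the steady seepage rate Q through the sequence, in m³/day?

0.00421

Flow is perpendicular to layering, so the layers act in series and the equivalent K is the thickness-weighted harmonic mean.
Total thickness L = 1.78 + 13.9 + 13.8 = 29.48 m.
Σ(b_i/K_i) = 1.78/0.133 + 13.9/5.58 + 13.8/9.11e-06 = 1.515e+06 d.
K_eq = L / Σ(b_i/K_i) = 29.48 / 1.515e+06 = 1.946e-05 m/day.
Q = K_eq · A · (Δh/L) = 1.946e-05 × 1110 × (5.75/29.48) = 0.004213 m³/day.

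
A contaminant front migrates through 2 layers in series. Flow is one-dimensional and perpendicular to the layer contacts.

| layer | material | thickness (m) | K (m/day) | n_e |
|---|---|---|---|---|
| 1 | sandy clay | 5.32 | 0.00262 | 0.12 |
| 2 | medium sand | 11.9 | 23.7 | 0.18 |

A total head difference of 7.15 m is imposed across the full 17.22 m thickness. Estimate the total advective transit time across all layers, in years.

With flow normal to the layers, continuity requires the same specific discharge q through every layer.
Σ(b_i/K_i) = 5.32/0.00262 + 11.9/23.7 = 2031 d.
q = Δh / Σ(b_i/K_i) = 7.15 / 2031 = 0.003520 m/day.
In each layer the seepage velocity is v_i = q/n_i, so the layer transit time is t_i = b_i·n_i / q:
  layer 1 (sandy clay): t_1 = 5.32 × 0.12 / 0.003520 = 181.3 d
  layer 2 (medium sand): t_2 = 11.9 × 0.18 / 0.003520 = 608.5 d
Total t = Σ t_i = 789.8 days = 2.162 years.

2.16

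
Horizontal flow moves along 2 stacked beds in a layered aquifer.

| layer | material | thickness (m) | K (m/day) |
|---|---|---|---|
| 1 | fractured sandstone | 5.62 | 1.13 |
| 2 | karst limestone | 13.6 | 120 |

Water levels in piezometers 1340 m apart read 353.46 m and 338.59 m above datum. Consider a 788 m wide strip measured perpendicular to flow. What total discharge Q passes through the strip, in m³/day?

Flow is parallel to layering, so each bed carries its own Darcy discharge and the transmissivities add.
Σ(K_i·b_i) = 1.13×5.62 + 120×13.6 = 1638 m²/day.
Hydraulic gradient i = (353.46 − 338.59) / 1340 = 14.87 / 1340 = 0.01110.
Q = Σ(K_i·b_i) · W · i = 1638 × 788 × 0.01110 = 14326 m³/day.

14300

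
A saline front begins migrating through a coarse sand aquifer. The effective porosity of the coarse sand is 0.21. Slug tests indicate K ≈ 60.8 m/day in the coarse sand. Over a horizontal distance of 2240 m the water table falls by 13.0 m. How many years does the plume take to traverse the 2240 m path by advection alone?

Hydraulic gradient i = Δh / L = 13.0 / 2240 = 0.005804.
Darcy flux q = K · i = 60.80 × 0.005804 = 0.3529 m/day.
Seepage velocity v = q / n_e = 0.3529 / 0.21 = 1.680 m/day.
Travel time t = L / v = 2240 / 1.680 = 1333 days = 3.650 years.

3.65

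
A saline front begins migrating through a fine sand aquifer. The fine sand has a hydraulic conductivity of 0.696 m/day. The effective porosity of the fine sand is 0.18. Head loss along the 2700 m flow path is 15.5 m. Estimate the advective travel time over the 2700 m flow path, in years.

Hydraulic gradient i = Δh / L = 15.5 / 2700 = 0.005741.
Darcy flux q = K · i = 0.6960 × 0.005741 = 0.003996 m/day.
Seepage velocity v = q / n_e = 0.003996 / 0.18 = 0.02220 m/day.
Travel time t = L / v = 2700 / 0.02220 = 1.216e+05 days = 333.0 years.

333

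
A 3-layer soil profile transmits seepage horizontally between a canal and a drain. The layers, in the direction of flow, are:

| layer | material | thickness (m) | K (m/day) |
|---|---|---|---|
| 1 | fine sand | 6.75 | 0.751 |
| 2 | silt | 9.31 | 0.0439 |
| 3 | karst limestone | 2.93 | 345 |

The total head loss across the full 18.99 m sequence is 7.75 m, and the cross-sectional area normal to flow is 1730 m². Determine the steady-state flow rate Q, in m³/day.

Flow is perpendicular to layering, so the layers act in series and the equivalent K is the thickness-weighted harmonic mean.
Total thickness L = 6.75 + 9.31 + 2.93 = 18.99 m.
Σ(b_i/K_i) = 6.75/0.751 + 9.31/0.0439 + 2.93/345 = 221.1 d.
K_eq = L / Σ(b_i/K_i) = 18.99 / 221.1 = 0.08590 m/day.
Q = K_eq · A · (Δh/L) = 0.08590 × 1730 × (7.75/18.99) = 60.65 m³/day.

60.6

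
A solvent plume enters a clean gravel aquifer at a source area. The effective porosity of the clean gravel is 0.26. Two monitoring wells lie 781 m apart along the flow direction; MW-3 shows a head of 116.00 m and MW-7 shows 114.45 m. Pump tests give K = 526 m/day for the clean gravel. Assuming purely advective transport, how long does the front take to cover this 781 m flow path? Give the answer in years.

Hydraulic gradient i = (116.00 − 114.45) / 781 = 1.55 / 781 = 0.001985.
Darcy flux q = K · i = 526.0 × 0.001985 = 1.044 m/day.
Seepage velocity v = q / n_e = 1.044 / 0.26 = 4.015 m/day.
Travel time t = L / v = 781 / 4.015 = 194.5 days = 0.5326 years.

0.533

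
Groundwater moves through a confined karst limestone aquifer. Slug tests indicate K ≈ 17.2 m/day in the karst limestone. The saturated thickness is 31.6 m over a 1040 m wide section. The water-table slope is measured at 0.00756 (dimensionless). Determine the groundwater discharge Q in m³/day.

4270

Cross-sectional area A = 1040 × 31.6 = 32864 m².
Hydraulic gradient i = 0.00756.
Darcy's law: Q = K · A · i = 17.20 × 32864 × 0.007560 = 4273 m³/day.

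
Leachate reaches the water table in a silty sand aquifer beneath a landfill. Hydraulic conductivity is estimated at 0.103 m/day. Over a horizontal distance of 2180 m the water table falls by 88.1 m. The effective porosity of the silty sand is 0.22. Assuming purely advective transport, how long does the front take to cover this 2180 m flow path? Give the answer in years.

Hydraulic gradient i = Δh / L = 88.1 / 2180 = 0.04041.
Darcy flux q = K · i = 0.1030 × 0.04041 = 0.004163 m/day.
Seepage velocity v = q / n_e = 0.004163 / 0.22 = 0.01892 m/day.
Travel time t = L / v = 2180 / 0.01892 = 1.152e+05 days = 315.5 years.

315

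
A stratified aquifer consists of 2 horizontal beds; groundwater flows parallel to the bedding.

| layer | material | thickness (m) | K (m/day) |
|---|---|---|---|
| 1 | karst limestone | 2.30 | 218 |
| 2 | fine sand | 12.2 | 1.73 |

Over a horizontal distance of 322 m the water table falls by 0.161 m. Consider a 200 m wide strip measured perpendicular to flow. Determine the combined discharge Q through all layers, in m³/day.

52.3

Flow is parallel to layering, so each bed carries its own Darcy discharge and the transmissivities add.
Σ(K_i·b_i) = 218×2.30 + 1.73×12.2 = 522.5 m²/day.
Hydraulic gradient i = Δh / L = 0.161 / 322 = 0.0005000.
Q = Σ(K_i·b_i) · W · i = 522.5 × 200 × 0.0005000 = 52.25 m³/day.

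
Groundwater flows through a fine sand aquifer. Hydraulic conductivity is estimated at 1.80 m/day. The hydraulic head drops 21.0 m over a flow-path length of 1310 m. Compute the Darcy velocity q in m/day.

Hydraulic gradient i = Δh / L = 21.0 / 1310 = 0.01603.
Specific discharge q = K · i = 1.800 × 0.01603 = 0.02885 m/day.

0.0289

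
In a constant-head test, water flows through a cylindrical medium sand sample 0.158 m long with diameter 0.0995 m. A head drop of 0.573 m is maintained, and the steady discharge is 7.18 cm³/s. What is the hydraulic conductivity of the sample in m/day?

22.0

Cross-sectional area A = π·(d/2)² = π × (0.0995/2)² = 0.007776 m².
Convert discharge: 7.18 cm³/s = 7.180e-06 m³/s.
Darcy's law rearranged: K = Q·L / (A·Δh) = 7.180e-06 × 0.158 / (0.007776 × 0.573) = 0.0002546 m/s = 22.00 m/day.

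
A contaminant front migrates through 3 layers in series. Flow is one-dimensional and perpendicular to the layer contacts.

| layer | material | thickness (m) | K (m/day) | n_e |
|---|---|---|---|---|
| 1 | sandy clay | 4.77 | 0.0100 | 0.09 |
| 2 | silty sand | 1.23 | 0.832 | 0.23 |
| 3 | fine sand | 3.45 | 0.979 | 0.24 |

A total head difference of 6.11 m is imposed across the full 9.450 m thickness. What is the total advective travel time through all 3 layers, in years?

With flow normal to the layers, continuity requires the same specific discharge q through every layer.
Σ(b_i/K_i) = 4.77/0.0100 + 1.23/0.832 + 3.45/0.979 = 482.0 d.
q = Δh / Σ(b_i/K_i) = 6.11 / 482.0 = 0.01268 m/day.
In each layer the seepage velocity is v_i = q/n_i, so the layer transit time is t_i = b_i·n_i / q:
  layer 1 (sandy clay): t_1 = 4.77 × 0.09 / 0.01268 = 33.87 d
  layer 2 (silty sand): t_2 = 1.23 × 0.23 / 0.01268 = 22.32 d
  layer 3 (fine sand): t_3 = 3.45 × 0.24 / 0.01268 = 65.32 d
Total t = Σ t_i = 121.5 days = 0.3327 years.

0.333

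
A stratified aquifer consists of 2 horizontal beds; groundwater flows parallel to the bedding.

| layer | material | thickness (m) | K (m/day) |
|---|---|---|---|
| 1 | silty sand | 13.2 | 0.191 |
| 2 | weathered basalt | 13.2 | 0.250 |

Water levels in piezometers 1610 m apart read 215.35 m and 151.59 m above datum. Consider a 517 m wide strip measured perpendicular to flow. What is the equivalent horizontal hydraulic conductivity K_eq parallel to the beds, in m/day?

0.220

Flow is parallel to layering, so each bed carries its own Darcy discharge and the transmissivities add.
Σ(K_i·b_i) = 0.191×13.2 + 0.250×13.2 = 5.821 m²/day.
Total thickness b = 26.40 m, so K_eq = Σ(K_i·b_i)/b = 0.2205 m/day.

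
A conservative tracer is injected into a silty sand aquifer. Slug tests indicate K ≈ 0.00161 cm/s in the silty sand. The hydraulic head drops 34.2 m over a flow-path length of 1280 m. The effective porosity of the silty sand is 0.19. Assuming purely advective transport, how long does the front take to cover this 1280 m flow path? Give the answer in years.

Convert K: 0.00161 cm/s × 864 = 1.391 m/day.
Hydraulic gradient i = Δh / L = 34.2 / 1280 = 0.02672.
Darcy flux q = K · i = 1.391 × 0.02672 = 0.03717 m/day.
Seepage velocity v = q / n_e = 0.03717 / 0.19 = 0.1956 m/day.
Travel time t = L / v = 1280 / 0.1956 = 6543 days = 17.92 years.

17.9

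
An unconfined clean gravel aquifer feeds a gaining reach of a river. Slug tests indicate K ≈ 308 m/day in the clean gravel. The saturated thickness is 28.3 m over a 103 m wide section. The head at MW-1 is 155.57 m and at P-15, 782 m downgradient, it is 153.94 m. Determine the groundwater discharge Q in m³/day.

1870

Cross-sectional area A = 103 × 28.3 = 2915 m².
Hydraulic gradient i = (155.57 − 153.94) / 782 = 1.63 / 782 = 0.002084.
Darcy's law: Q = K · A · i = 308.0 × 2915 × 0.002084 = 1871 m³/day.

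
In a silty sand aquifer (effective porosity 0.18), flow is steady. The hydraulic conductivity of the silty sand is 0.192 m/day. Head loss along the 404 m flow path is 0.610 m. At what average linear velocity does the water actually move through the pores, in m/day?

Hydraulic gradient i = Δh / L = 0.610 / 404 = 0.001510.
Darcy flux q = K · i = 0.1920 × 0.001510 = 0.0002899 m/day.
Seepage velocity v = q / n_e = 0.0002899 / 0.18 = 0.001611 m/day.

0.00161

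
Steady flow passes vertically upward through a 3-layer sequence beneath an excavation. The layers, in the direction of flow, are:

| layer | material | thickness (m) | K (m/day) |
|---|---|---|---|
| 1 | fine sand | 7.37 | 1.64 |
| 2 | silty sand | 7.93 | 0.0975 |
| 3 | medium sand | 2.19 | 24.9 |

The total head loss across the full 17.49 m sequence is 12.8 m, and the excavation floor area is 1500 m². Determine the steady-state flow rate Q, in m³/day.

Flow is perpendicular to layering, so the layers act in series and the equivalent K is the thickness-weighted harmonic mean.
Total thickness L = 7.37 + 7.93 + 2.19 = 17.49 m.
Σ(b_i/K_i) = 7.37/1.64 + 7.93/0.0975 + 2.19/24.9 = 85.92 d.
K_eq = L / Σ(b_i/K_i) = 17.49 / 85.92 = 0.2036 m/day.
Q = K_eq · A · (Δh/L) = 0.2036 × 1500 × (12.8/17.49) = 223.5 m³/day.

223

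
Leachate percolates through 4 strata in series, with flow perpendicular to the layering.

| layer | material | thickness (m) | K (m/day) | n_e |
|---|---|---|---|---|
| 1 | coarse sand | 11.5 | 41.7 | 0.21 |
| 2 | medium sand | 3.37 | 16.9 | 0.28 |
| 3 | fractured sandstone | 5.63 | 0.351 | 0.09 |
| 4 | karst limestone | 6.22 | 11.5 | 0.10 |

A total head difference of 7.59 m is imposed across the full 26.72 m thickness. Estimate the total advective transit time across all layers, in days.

10.1

With flow normal to the layers, continuity requires the same specific discharge q through every layer.
Σ(b_i/K_i) = 11.5/41.7 + 3.37/16.9 + 5.63/0.351 + 6.22/11.5 = 17.06 d.
q = Δh / Σ(b_i/K_i) = 7.59 / 17.06 = 0.4450 m/day.
In each layer the seepage velocity is v_i = q/n_i, so the layer transit time is t_i = b_i·n_i / q:
  layer 1 (coarse sand): t_1 = 11.5 × 0.21 / 0.4450 = 5.427 d
  layer 2 (medium sand): t_2 = 3.37 × 0.28 / 0.4450 = 2.120 d
  layer 3 (fractured sandstone): t_3 = 5.63 × 0.09 / 0.4450 = 1.139 d
  layer 4 (karst limestone): t_4 = 6.22 × 0.10 / 0.4450 = 1.398 d
Total t = Σ t_i = 10.08 days.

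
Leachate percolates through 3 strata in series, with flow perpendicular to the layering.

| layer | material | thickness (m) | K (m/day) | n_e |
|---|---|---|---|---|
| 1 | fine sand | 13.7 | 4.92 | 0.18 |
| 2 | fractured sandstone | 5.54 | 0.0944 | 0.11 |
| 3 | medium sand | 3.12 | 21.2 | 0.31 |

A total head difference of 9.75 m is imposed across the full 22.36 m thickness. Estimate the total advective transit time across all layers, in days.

With flow normal to the layers, continuity requires the same specific discharge q through every layer.
Σ(b_i/K_i) = 13.7/4.92 + 5.54/0.0944 + 3.12/21.2 = 61.62 d.
q = Δh / Σ(b_i/K_i) = 9.75 / 61.62 = 0.1582 m/day.
In each layer the seepage velocity is v_i = q/n_i, so the layer transit time is t_i = b_i·n_i / q:
  layer 1 (fine sand): t_1 = 13.7 × 0.18 / 0.1582 = 15.58 d
  layer 2 (fractured sandstone): t_2 = 5.54 × 0.11 / 0.1582 = 3.851 d
  layer 3 (medium sand): t_3 = 3.12 × 0.31 / 0.1582 = 6.113 d
Total t = Σ t_i = 25.55 days.

25.5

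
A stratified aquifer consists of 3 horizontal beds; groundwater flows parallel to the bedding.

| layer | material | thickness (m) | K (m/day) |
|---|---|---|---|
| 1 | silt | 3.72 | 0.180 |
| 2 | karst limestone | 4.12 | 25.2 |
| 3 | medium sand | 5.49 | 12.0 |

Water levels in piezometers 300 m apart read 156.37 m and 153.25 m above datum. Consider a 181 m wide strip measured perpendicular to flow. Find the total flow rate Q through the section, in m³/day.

321

Flow is parallel to layering, so each bed carries its own Darcy discharge and the transmissivities add.
Σ(K_i·b_i) = 0.180×3.72 + 25.2×4.12 + 12.0×5.49 = 170.4 m²/day.
Hydraulic gradient i = (156.37 − 153.25) / 300 = 3.12 / 300 = 0.01040.
Q = Σ(K_i·b_i) · W · i = 170.4 × 181 × 0.01040 = 320.7 m³/day.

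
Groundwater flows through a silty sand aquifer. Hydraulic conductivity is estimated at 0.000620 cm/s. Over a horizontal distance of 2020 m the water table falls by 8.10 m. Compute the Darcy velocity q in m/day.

0.00215

Convert K: 0.000620 cm/s × 864 = 0.5357 m/day.
Hydraulic gradient i = Δh / L = 8.10 / 2020 = 0.004010.
Specific discharge q = K · i = 0.5357 × 0.004010 = 0.002148 m/day.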